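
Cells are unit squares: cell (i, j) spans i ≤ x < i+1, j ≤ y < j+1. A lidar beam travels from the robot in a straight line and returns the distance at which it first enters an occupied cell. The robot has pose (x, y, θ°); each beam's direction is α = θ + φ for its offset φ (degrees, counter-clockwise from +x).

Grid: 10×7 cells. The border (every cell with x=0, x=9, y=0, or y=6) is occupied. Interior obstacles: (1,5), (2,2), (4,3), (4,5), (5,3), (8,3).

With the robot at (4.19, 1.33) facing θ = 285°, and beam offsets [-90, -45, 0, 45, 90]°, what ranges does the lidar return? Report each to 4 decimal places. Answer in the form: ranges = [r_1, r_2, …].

ranges = [1.2750, 0.3811, 0.3416, 0.6600, 4.9797]

beam 1: φ=-90°, α=195°
  cosα=-0.9659 sinα=-0.2588 | (4,1) | tMaxX 0.1967 tMaxY 1.2750 | tΔX 1.0353 tΔY 3.8637
    t=0.1967 [x] (3,1)
    t=1.2320 [x] (2,1)
    t=1.2750 [y] (2,0) — stop
  → r_1 = 1.2750
beam 2: φ=-45°, α=240°
  cosα=-0.5000 sinα=-0.8660 | (4,1) | tMaxX 0.3800 tMaxY 0.3811 | tΔX 2.0000 tΔY 1.1547
    t=0.3800 [x] (3,1)
    t=0.3811 [y] (3,0) — stop
  → r_2 = 0.3811
beam 3: φ=0°, α=285°
  cosα=0.2588 sinα=-0.9659 | (4,1) | tMaxX 3.1296 tMaxY 0.3416 | tΔX 3.8637 tΔY 1.0353
    t=0.3416 [y] (4,0) — stop
  → r_3 = 0.3416
beam 4: φ=45°, α=330°
  cosα=0.8660 sinα=-0.5000 | (4,1) | tMaxX 0.9353 tMaxY 0.6600 | tΔX 1.1547 tΔY 2.0000
    t=0.6600 [y] (4,0) — stop
  → r_4 = 0.6600
beam 5: φ=90°, α=15°
  cosα=0.9659 sinα=0.2588 | (4,1) | tMaxX 0.8386 tMaxY 2.5887 | tΔX 1.0353 tΔY 3.8637
    t=0.8386 [x] (5,1)
    t=1.8738 [x] (6,1)
    t=2.5887 [y] (6,2)
    t=2.9091 [x] (7,2)
    t=3.9444 [x] (8,2)
    t=4.9797 [x] (9,2) — stop
  → r_5 = 4.9797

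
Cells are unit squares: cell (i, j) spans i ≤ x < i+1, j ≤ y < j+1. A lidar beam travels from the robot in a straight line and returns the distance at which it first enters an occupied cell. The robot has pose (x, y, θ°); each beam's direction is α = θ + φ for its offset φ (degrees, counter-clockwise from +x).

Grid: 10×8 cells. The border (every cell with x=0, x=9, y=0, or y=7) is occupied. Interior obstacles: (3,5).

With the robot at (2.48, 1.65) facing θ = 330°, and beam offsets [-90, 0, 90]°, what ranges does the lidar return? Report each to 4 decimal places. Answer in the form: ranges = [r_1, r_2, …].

ranges = [0.7506, 1.3000, 6.1776]

beam 1: φ=-90°, α=240°
  direction (-0.5000, -0.8660); cell (2,1); t to first gridline: x 0.9600, y 0.7506 (then +2.0000 / +1.1547)
    (2,0) via y @ 0.7506  # hit
  → r_1 = 0.7506
beam 2: φ=0°, α=330°
  direction (0.8660, -0.5000); cell (2,1); t to first gridline: x 0.6004, y 1.3000 (then +1.1547 / +2.0000)
    (3,1) via x @ 0.6004
    (3,0) via y @ 1.3000  # hit
  → r_2 = 1.3000
beam 3: φ=90°, α=60°
  direction (0.5000, 0.8660); cell (2,1); t to first gridline: x 1.0400, y 0.4041 (then +2.0000 / +1.1547)
    (2,2) via y @ 0.4041
    (3,2) via x @ 1.0400
    (3,3) via y @ 1.5588
    (3,4) via y @ 2.7135
    (4,4) via x @ 3.0400
    (4,5) via y @ 3.8682
    (4,6) via y @ 5.0229
    (5,6) via x @ 5.0400
    (5,7) via y @ 6.1776  # hit
  → r_3 = 6.1776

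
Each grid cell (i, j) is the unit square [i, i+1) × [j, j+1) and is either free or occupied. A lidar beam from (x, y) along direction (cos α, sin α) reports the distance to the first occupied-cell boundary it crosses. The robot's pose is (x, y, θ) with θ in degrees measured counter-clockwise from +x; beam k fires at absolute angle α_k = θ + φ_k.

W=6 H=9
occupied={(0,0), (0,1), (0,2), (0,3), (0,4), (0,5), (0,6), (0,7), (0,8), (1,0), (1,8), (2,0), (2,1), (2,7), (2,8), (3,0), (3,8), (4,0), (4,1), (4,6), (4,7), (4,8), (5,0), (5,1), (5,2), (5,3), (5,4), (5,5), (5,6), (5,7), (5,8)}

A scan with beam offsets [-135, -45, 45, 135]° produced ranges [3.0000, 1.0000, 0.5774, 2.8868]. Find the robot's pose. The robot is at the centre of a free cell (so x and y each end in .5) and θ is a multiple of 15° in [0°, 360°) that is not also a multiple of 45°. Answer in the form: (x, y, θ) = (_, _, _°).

(x, y, θ) = (1.5, 4.5, 165°)

Enumerate (i+0.5, j+0.5, θ) over the 23 free cells and 16 admissible headings. For each, cast all 4 beams and compare to the given ranges.
  (3.5, 7.5, 30°): beam 1 = 5.6940 ≠ 3.0000 ✗
  (1.5, 5.5, 105°): beam 1 = 4.0415 ≠ 3.0000 ✗
  (2.5, 3.5, 165°): beam 1 = 2.8868 ≠ 3.0000 ✗
  …
  (1.5, 4.5, 165°): r_1=3.0000, r_2=1.0000, r_3=0.5774, r_4=2.8868 — all match ✓
No second candidate reproduces the full scan.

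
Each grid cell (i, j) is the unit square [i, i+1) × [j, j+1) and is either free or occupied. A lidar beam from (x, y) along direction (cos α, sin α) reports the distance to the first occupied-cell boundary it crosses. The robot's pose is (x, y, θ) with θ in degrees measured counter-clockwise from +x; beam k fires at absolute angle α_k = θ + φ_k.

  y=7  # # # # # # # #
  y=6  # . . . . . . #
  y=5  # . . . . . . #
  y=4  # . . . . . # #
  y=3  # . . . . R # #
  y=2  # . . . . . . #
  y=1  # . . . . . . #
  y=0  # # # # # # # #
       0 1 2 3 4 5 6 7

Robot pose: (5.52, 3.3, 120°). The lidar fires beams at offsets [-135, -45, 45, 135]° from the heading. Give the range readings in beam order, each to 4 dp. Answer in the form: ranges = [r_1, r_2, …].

ranges = [0.4969, 3.8305, 4.6794, 2.3811]

beam 1: φ=-135°, α=345°
  d=(0.9659,-0.2588)  start (5,3)  tX=0.4969 tY=1.1591  stride 1/|dx|=1.0353 1/|dy|=3.8637
    cross x-line → (6,3), t=0.4969 (wall)
  → r_1 = 0.4969
beam 2: φ=-45°, α=75°
  d=(0.2588,0.9659)  start (5,3)  tX=1.8546 tY=0.7247  stride 1/|dx|=3.8637 1/|dy|=1.0353
    cross y-line → (5,4), t=0.7247
    cross y-line → (5,5), t=1.7600
    cross x-line → (6,5), t=1.8546
    cross y-line → (6,6), t=2.7952
    cross y-line → (6,7), t=3.8305 (wall)
  → r_2 = 3.8305
beam 3: φ=45°, α=165°
  d=(-0.9659,0.2588)  start (5,3)  tX=0.5383 tY=2.7046  stride 1/|dx|=1.0353 1/|dy|=3.8637
    cross x-line → (4,3), t=0.5383
    cross x-line → (3,3), t=1.5736
    cross x-line → (2,3), t=2.6089
    cross y-line → (2,4), t=2.7046
    cross x-line → (1,4), t=3.6442
    cross x-line → (0,4), t=4.6794 (wall)
  → r_3 = 4.6794
beam 4: φ=135°, α=255°
  d=(-0.2588,-0.9659)  start (5,3)  tX=2.0091 tY=0.3106  stride 1/|dx|=3.8637 1/|dy|=1.0353
    cross y-line → (5,2), t=0.3106
    cross y-line → (5,1), t=1.3459
    cross x-line → (4,1), t=2.0091
    cross y-line → (4,0), t=2.3811 (wall)
  → r_4 = 2.3811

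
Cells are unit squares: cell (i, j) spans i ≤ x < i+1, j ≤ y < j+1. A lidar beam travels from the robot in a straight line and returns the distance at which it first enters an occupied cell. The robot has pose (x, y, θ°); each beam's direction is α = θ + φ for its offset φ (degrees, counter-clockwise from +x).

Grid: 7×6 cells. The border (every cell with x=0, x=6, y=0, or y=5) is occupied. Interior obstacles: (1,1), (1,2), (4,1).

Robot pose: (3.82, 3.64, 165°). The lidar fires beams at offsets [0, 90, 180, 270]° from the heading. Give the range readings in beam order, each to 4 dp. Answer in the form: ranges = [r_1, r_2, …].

beam 1: φ=0°, α=165°
  dir = (cos 165°, sin 165°) = (-0.9659, 0.2588); from cell (3,3)
  next x-line at t=0.8489, next y-line at t=1.3909; Δt_x=1.0353, Δt_y=3.8637
    x: enter (2,3) at t=0.8489
    y: enter (2,4) at t=1.3909
    x: enter (1,4) at t=1.8842
    x: enter (0,4) at t=2.9195 ← occupied
  → r_1 = 2.9195
beam 2: φ=90°, α=255°
  dir = (cos 255°, sin 255°) = (-0.2588, -0.9659); from cell (3,3)
  next x-line at t=3.1682, next y-line at t=0.6626; Δt_x=3.8637, Δt_y=1.0353
    y: enter (3,2) at t=0.6626
    y: enter (3,1) at t=1.6979
    y: enter (3,0) at t=2.7331 ← occupied
  → r_2 = 2.7331
beam 3: φ=180°, α=345°
  dir = (cos 345°, sin 345°) = (0.9659, -0.2588); from cell (3,3)
  next x-line at t=0.1863, next y-line at t=2.4728; Δt_x=1.0353, Δt_y=3.8637
    x: enter (4,3) at t=0.1863
    x: enter (5,3) at t=1.2216
    x: enter (6,3) at t=2.2569 ← occupied
  → r_3 = 2.2569
beam 4: φ=270°, α=75°
  dir = (cos 75°, sin 75°) = (0.2588, 0.9659); from cell (3,3)
  next x-line at t=0.6955, next y-line at t=0.3727; Δt_x=3.8637, Δt_y=1.0353
    y: enter (3,4) at t=0.3727
    x: enter (4,4) at t=0.6955
    y: enter (4,5) at t=1.4080 ← occupied
  → r_4 = 1.4080

ranges = [2.9195, 2.7331, 2.2569, 1.4080]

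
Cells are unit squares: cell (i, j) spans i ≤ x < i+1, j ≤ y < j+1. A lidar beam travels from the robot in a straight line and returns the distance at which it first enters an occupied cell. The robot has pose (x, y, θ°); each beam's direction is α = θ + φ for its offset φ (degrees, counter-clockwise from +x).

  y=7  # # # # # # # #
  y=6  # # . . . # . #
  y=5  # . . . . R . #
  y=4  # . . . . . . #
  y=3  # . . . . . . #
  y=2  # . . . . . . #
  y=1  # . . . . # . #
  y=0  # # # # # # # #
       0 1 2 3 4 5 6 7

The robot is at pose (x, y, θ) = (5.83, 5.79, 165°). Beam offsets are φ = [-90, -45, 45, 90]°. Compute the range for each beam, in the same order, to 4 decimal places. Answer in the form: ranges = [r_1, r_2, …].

ranges = [0.2174, 0.2425, 5.5772, 4.9590]

beam 1: φ=-90°, α=75°
  cosα=0.2588 sinα=0.9659 | (5,5) | tMaxX 0.6568 tMaxY 0.2174 | tΔX 3.8637 tΔY 1.0353
    t=0.2174 [y] (5,6) — stop
  → r_1 = 0.2174
beam 2: φ=-45°, α=120°
  cosα=-0.5000 sinα=0.8660 | (5,5) | tMaxX 1.6600 tMaxY 0.2425 | tΔX 2.0000 tΔY 1.1547
    t=0.2425 [y] (5,6) — stop
  → r_2 = 0.2425
beam 3: φ=45°, α=210°
  cosα=-0.8660 sinα=-0.5000 | (5,5) | tMaxX 0.9584 tMaxY 1.5800 | tΔX 1.1547 tΔY 2.0000
    t=0.9584 [x] (4,5)
    t=1.5800 [y] (4,4)
    t=2.1131 [x] (3,4)
    t=3.2678 [x] (2,4)
    t=3.5800 [y] (2,3)
    t=4.4225 [x] (1,3)
    t=5.5772 [x] (0,3) — stop
  → r_3 = 5.5772
beam 4: φ=90°, α=255°
  cosα=-0.2588 sinα=-0.9659 | (5,5) | tMaxX 3.2069 tMaxY 0.8179 | tΔX 3.8637 tΔY 1.0353
    t=0.8179 [y] (5,4)
    t=1.8531 [y] (5,3)
    t=2.8884 [y] (5,2)
    t=3.2069 [x] (4,2)
    t=3.9237 [y] (4,1)
    t=4.9590 [y] (4,0) — stop
  → r_4 = 4.9590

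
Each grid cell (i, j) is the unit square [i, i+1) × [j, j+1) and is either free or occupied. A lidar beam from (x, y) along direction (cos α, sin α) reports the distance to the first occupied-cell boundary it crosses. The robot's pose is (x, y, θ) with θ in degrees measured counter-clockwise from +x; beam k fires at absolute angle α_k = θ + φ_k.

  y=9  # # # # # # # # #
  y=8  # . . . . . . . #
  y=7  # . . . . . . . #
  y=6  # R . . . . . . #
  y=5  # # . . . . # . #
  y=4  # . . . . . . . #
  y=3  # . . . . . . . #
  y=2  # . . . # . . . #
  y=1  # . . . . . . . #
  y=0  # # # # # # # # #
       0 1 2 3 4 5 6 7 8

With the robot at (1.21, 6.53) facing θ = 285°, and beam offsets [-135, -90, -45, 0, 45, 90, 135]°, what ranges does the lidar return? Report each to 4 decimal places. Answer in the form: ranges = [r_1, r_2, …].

ranges = [0.2425, 0.2174, 0.4200, 0.5487, 7.8404, 7.0295, 2.8521]

beam 1: φ=-135°, α=150°
  d=(-0.8660,0.5000)  start (1,6)  tX=0.2425 tY=0.9400  stride 1/|dx|=1.1547 1/|dy|=2.0000
    cross x-line → (0,6), t=0.2425 (wall)
  → r_1 = 0.2425
beam 2: φ=-90°, α=195°
  d=(-0.9659,-0.2588)  start (1,6)  tX=0.2174 tY=2.0478  stride 1/|dx|=1.0353 1/|dy|=3.8637
    cross x-line → (0,6), t=0.2174 (wall)
  → r_2 = 0.2174
beam 3: φ=-45°, α=240°
  d=(-0.5000,-0.8660)  start (1,6)  tX=0.4200 tY=0.6120  stride 1/|dx|=2.0000 1/|dy|=1.1547
    cross x-line → (0,6), t=0.4200 (wall)
  → r_3 = 0.4200
beam 4: φ=0°, α=285°
  d=(0.2588,-0.9659)  start (1,6)  tX=3.0523 tY=0.5487  stride 1/|dx|=3.8637 1/|dy|=1.0353
    cross y-line → (1,5), t=0.5487 (wall)
  → r_4 = 0.5487
beam 5: φ=45°, α=330°
  d=(0.8660,-0.5000)  start (1,6)  tX=0.9122 tY=1.0600  stride 1/|dx|=1.1547 1/|dy|=2.0000
    cross x-line → (2,6), t=0.9122
    cross y-line → (2,5), t=1.0600
    cross x-line → (3,5), t=2.0669
    cross y-line → (3,4), t=3.0600
    cross x-line → (4,4), t=3.2216
    cross x-line → (5,4), t=4.3763
    cross y-line → (5,3), t=5.0600
    cross x-line → (6,3), t=5.5310
    cross x-line → (7,3), t=6.6857
    cross y-line → (7,2), t=7.0600
    cross x-line → (8,2), t=7.8404 (wall)
  → r_5 = 7.8404
beam 6: φ=90°, α=15°
  d=(0.9659,0.2588)  start (1,6)  tX=0.8179 tY=1.8159  stride 1/|dx|=1.0353 1/|dy|=3.8637
    cross x-line → (2,6), t=0.8179
    cross y-line → (2,7), t=1.8159
    cross x-line → (3,7), t=1.8531
    cross x-line → (4,7), t=2.8884
    cross x-line → (5,7), t=3.9237
    cross x-line → (6,7), t=4.9590
    cross y-line → (6,8), t=5.6796
    cross x-line → (7,8), t=5.9942
    cross x-line → (8,8), t=7.0295 (wall)
  → r_6 = 7.0295
beam 7: φ=135°, α=60°
  d=(0.5000,0.8660)  start (1,6)  tX=1.5800 tY=0.5427  stride 1/|dx|=2.0000 1/|dy|=1.1547
    cross y-line → (1,7), t=0.5427
    cross x-line → (2,7), t=1.5800
    cross y-line → (2,8), t=1.6974
    cross y-line → (2,9), t=2.8521 (wall)
  → r_7 = 2.8521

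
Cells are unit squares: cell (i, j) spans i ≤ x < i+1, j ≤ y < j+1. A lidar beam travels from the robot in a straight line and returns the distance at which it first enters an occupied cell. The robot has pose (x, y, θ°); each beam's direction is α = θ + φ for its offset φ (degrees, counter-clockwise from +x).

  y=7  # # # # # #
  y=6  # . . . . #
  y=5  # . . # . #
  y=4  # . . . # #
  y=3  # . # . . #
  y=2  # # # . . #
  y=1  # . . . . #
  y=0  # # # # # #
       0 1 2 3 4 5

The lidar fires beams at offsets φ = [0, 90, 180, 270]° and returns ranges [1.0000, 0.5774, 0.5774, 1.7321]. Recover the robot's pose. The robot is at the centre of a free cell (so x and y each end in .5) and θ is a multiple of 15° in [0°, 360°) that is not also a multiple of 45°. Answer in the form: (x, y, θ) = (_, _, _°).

(x, y, θ) = (4.5, 3.5, 300°)

Candidates: 19 free-cell centres × 16 headings = 304 poses. Raycast each; keep the one whose scan matches to 4 dp.
  (4.5, 5.5, 30°): beam 1 = 0.5774 ≠ 1.0000 ✗
  (3.5, 1.5, 60°): beam 1 = 2.8868 ≠ 1.0000 ✗
  (2.5, 5.5, 255°): beam 1 = 1.5529 ≠ 1.0000 ✗
  (2.5, 6.5, 150°): beam 2 = 3.0000 ≠ 0.5774 ✗
  …
  (4.5, 3.5, 300°): r_1=1.0000, r_2=0.5774, r_3=0.5774, r_4=1.7321 — all match ✓
Only this pose fits every beam.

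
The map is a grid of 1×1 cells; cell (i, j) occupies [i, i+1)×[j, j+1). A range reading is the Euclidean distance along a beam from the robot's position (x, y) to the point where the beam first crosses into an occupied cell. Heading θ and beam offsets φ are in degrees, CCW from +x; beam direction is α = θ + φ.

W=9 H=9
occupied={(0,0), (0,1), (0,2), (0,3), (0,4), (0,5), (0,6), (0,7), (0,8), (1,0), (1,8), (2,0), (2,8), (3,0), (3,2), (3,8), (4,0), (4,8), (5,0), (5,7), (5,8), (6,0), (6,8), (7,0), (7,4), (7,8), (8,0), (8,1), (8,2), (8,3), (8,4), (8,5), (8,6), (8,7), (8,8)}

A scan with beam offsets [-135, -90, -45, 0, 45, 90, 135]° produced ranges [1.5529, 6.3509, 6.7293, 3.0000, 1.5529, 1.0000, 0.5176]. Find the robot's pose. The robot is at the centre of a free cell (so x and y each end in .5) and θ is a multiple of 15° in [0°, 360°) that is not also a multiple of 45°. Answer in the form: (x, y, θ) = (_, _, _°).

Candidates: 46 free-cell centres × 16 headings = 736 poses. Raycast each; keep the one whose scan matches to 4 dp.
  (4.5, 4.5, 150°): beam 1 = 3.6235 ≠ 1.5529 ✗
  (7.5, 6.5, 75°): beam 1 = 1.0000 ≠ 1.5529 ✗
  (7.5, 2.5, 285°): beam 1 = 7.5056 ≠ 1.5529 ✗
  (6.5, 3.5, 285°): beam 1 = 6.3509 ≠ 1.5529 ✗
  …
  (7.5, 2.5, 210°): r_1=1.5529, r_2=6.3509, r_3=6.7293, r_4=3.0000, r_5=1.5529, r_6=1.0000, r_7=0.5176 — all match ✓
Unique over the lattice → pose = (7.5, 2.5, 210°).

(x, y, θ) = (7.5, 2.5, 210°)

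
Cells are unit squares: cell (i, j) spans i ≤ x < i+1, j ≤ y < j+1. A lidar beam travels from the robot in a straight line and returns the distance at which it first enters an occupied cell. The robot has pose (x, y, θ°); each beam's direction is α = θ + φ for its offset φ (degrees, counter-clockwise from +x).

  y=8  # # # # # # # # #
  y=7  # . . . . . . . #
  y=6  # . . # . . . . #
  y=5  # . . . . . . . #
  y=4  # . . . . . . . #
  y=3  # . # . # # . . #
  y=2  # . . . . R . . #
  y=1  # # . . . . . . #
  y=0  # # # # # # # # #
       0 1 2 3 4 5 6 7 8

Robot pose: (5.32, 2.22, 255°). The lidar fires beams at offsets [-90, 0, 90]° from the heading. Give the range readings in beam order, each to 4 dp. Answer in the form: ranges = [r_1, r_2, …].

ranges = [3.0137, 1.2630, 2.7745]

beam 1: φ=-90°, α=165°
  cosα=-0.9659 sinα=0.2588 | (5,2) | tMaxX 0.3313 tMaxY 3.0137 | tΔX 1.0353 tΔY 3.8637
    t=0.3313 [x] (4,2)
    t=1.3666 [x] (3,2)
    t=2.4018 [x] (2,2)
    t=3.0137 [y] (2,3) — stop
  → r_1 = 3.0137
beam 2: φ=0°, α=255°
  cosα=-0.2588 sinα=-0.9659 | (5,2) | tMaxX 1.2364 tMaxY 0.2278 | tΔX 3.8637 tΔY 1.0353
    t=0.2278 [y] (5,1)
    t=1.2364 [x] (4,1)
    t=1.2630 [y] (4,0) — stop
  → r_2 = 1.2630
beam 3: φ=90°, α=345°
  cosα=0.9659 sinα=-0.2588 | (5,2) | tMaxX 0.7040 tMaxY 0.8500 | tΔX 1.0353 tΔY 3.8637
    t=0.7040 [x] (6,2)
    t=0.8500 [y] (6,1)
    t=1.7393 [x] (7,1)
    t=2.7745 [x] (8,1) — stop
  → r_3 = 2.7745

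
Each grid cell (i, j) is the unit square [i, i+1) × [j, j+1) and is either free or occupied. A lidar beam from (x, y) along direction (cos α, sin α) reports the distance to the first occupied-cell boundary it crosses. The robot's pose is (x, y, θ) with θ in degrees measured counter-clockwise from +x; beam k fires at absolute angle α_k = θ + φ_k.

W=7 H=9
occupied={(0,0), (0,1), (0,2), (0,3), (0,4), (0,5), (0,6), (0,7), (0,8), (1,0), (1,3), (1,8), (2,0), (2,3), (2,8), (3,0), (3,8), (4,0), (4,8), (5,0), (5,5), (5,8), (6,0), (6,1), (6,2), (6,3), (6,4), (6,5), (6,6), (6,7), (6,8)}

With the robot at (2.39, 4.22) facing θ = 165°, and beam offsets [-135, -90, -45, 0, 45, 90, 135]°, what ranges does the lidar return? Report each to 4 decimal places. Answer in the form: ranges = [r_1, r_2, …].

beam 1: φ=-135°, α=30°
  d=(0.8660,0.5000)  start (2,4)  tX=0.7044 tY=1.5600  stride 1/|dx|=1.1547 1/|dy|=2.0000
    cross x-line → (3,4), t=0.7044
    cross y-line → (3,5), t=1.5600
    cross x-line → (4,5), t=1.8591
    cross x-line → (5,5), t=3.0138 (wall)
  → r_1 = 3.0138
beam 2: φ=-90°, α=75°
  d=(0.2588,0.9659)  start (2,4)  tX=2.3569 tY=0.8075  stride 1/|dx|=3.8637 1/|dy|=1.0353
    cross y-line → (2,5), t=0.8075
    cross y-line → (2,6), t=1.8428
    cross x-line → (3,6), t=2.3569
    cross y-line → (3,7), t=2.8781
    cross y-line → (3,8), t=3.9133 (wall)
  → r_2 = 3.9133
beam 3: φ=-45°, α=120°
  d=(-0.5000,0.8660)  start (2,4)  tX=0.7800 tY=0.9007  stride 1/|dx|=2.0000 1/|dy|=1.1547
    cross x-line → (1,4), t=0.7800
    cross y-line → (1,5), t=0.9007
    cross y-line → (1,6), t=2.0554
    cross x-line → (0,6), t=2.7800 (wall)
  → r_3 = 2.7800
beam 4: φ=0°, α=165°
  d=(-0.9659,0.2588)  start (2,4)  tX=0.4038 tY=3.0137  stride 1/|dx|=1.0353 1/|dy|=3.8637
    cross x-line → (1,4), t=0.4038
    cross x-line → (0,4), t=1.4390 (wall)
  → r_4 = 1.4390
beam 5: φ=45°, α=210°
  d=(-0.8660,-0.5000)  start (2,4)  tX=0.4503 tY=0.4400  stride 1/|dx|=1.1547 1/|dy|=2.0000
    cross y-line → (2,3), t=0.4400 (wall)
  → r_5 = 0.4400
beam 6: φ=90°, α=255°
  d=(-0.2588,-0.9659)  start (2,4)  tX=1.5068 tY=0.2278  stride 1/|dx|=3.8637 1/|dy|=1.0353
    cross y-line → (2,3), t=0.2278 (wall)
  → r_6 = 0.2278
beam 7: φ=135°, α=300°
  d=(0.5000,-0.8660)  start (2,4)  tX=1.2200 tY=0.2540  stride 1/|dx|=2.0000 1/|dy|=1.1547
    cross y-line → (2,3), t=0.2540 (wall)
  → r_7 = 0.2540

ranges = [3.0138, 3.9133, 2.7800, 1.4390, 0.4400, 0.2278, 0.2540]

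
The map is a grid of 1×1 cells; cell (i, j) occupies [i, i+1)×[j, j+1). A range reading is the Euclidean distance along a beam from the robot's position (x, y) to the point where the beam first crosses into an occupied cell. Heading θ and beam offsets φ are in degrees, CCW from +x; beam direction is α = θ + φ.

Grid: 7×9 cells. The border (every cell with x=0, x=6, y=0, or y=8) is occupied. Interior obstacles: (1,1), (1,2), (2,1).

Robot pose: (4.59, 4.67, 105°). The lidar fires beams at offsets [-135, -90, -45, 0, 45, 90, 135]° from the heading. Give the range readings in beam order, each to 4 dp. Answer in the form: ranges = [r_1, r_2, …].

beam 1: φ=-135°, α=330°
  direction (0.8660, -0.5000); cell (4,4); t to first gridline: x 0.4734, y 1.3400 (then +1.1547 / +2.0000)
    (5,4) via x @ 0.4734
    (5,3) via y @ 1.3400
    (6,3) via x @ 1.6281  # hit
  → r_1 = 1.6281
beam 2: φ=-90°, α=15°
  direction (0.9659, 0.2588); cell (4,4); t to first gridline: x 0.4245, y 1.2750 (then +1.0353 / +3.8637)
    (5,4) via x @ 0.4245
    (5,5) via y @ 1.2750
    (6,5) via x @ 1.4597  # hit
  → r_2 = 1.4597
beam 3: φ=-45°, α=60°
  direction (0.5000, 0.8660); cell (4,4); t to first gridline: x 0.8200, y 0.3811 (then +2.0000 / +1.1547)
    (4,5) via y @ 0.3811
    (5,5) via x @ 0.8200
    (5,6) via y @ 1.5358
    (5,7) via y @ 2.6905
    (6,7) via x @ 2.8200  # hit
  → r_3 = 2.8200
beam 4: φ=0°, α=105°
  direction (-0.2588, 0.9659); cell (4,4); t to first gridline: x 2.2796, y 0.3416 (then +3.8637 / +1.0353)
    (4,5) via y @ 0.3416
    (4,6) via y @ 1.3769
    (3,6) via x @ 2.2796
    (3,7) via y @ 2.4122
    (3,8) via y @ 3.4475  # hit
  → r_4 = 3.4475
beam 5: φ=45°, α=150°
  direction (-0.8660, 0.5000); cell (4,4); t to first gridline: x 0.6813, y 0.6600 (then +1.1547 / +2.0000)
    (4,5) via y @ 0.6600
    (3,5) via x @ 0.6813
    (2,5) via x @ 1.8360
    (2,6) via y @ 2.6600
    (1,6) via x @ 2.9907
    (0,6) via x @ 4.1454  # hit
  → r_5 = 4.1454
beam 6: φ=90°, α=195°
  direction (-0.9659, -0.2588); cell (4,4); t to first gridline: x 0.6108, y 2.5887 (then +1.0353 / +3.8637)
    (3,4) via x @ 0.6108
    (2,4) via x @ 1.6461
    (2,3) via y @ 2.5887
    (1,3) via x @ 2.6814
    (0,3) via x @ 3.7166  # hit
  → r_6 = 3.7166
beam 7: φ=135°, α=240°
  direction (-0.5000, -0.8660); cell (4,4); t to first gridline: x 1.1800, y 0.7736 (then +2.0000 / +1.1547)
    (4,3) via y @ 0.7736
    (3,3) via x @ 1.1800
    (3,2) via y @ 1.9283
    (3,1) via y @ 3.0831
    (2,1) via x @ 3.1800  # hit
  → r_7 = 3.1800

ranges = [1.6281, 1.4597, 2.8200, 3.4475, 4.1454, 3.7166, 3.1800]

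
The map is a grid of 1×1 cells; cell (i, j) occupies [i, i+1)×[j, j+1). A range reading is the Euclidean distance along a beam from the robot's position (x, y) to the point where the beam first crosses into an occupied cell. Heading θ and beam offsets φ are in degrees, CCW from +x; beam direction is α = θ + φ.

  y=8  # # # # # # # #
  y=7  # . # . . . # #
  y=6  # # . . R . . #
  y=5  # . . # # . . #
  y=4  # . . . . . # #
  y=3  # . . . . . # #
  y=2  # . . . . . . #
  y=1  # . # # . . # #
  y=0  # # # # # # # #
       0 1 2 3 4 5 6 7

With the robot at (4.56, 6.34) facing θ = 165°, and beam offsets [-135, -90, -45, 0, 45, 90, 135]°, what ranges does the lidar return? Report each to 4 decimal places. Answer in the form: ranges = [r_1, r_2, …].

beam 1: φ=-135°, α=30°
  dir = (cos 30°, sin 30°) = (0.8660, 0.5000); from cell (4,6)
  next x-line at t=0.5081, next y-line at t=1.3200; Δt_x=1.1547, Δt_y=2.0000
    x: enter (5,6) at t=0.5081
    y: enter (5,7) at t=1.3200
    x: enter (6,7) at t=1.6628 ← occupied
  → r_1 = 1.6628
beam 2: φ=-90°, α=75°
  dir = (cos 75°, sin 75°) = (0.2588, 0.9659); from cell (4,6)
  next x-line at t=1.7000, next y-line at t=0.6833; Δt_x=3.8637, Δt_y=1.0353
    y: enter (4,7) at t=0.6833
    x: enter (5,7) at t=1.7000
    y: enter (5,8) at t=1.7186 ← occupied
  → r_2 = 1.7186
beam 3: φ=-45°, α=120°
  dir = (cos 120°, sin 120°) = (-0.5000, 0.8660); from cell (4,6)
  next x-line at t=1.1200, next y-line at t=0.7621; Δt_x=2.0000, Δt_y=1.1547
    y: enter (4,7) at t=0.7621
    x: enter (3,7) at t=1.1200
    y: enter (3,8) at t=1.9168 ← occupied
  → r_3 = 1.9168
beam 4: φ=0°, α=165°
  dir = (cos 165°, sin 165°) = (-0.9659, 0.2588); from cell (4,6)
  next x-line at t=0.5798, next y-line at t=2.5500; Δt_x=1.0353, Δt_y=3.8637
    x: enter (3,6) at t=0.5798
    x: enter (2,6) at t=1.6150
    y: enter (2,7) at t=2.5500 ← occupied
  → r_4 = 2.5500
beam 5: φ=45°, α=210°
  dir = (cos 210°, sin 210°) = (-0.8660, -0.5000); from cell (4,6)
  next x-line at t=0.6466, next y-line at t=0.6800; Δt_x=1.1547, Δt_y=2.0000
    x: enter (3,6) at t=0.6466
    y: enter (3,5) at t=0.6800 ← occupied
  → r_5 = 0.6800
beam 6: φ=90°, α=255°
  dir = (cos 255°, sin 255°) = (-0.2588, -0.9659); from cell (4,6)
  next x-line at t=2.1637, next y-line at t=0.3520; Δt_x=3.8637, Δt_y=1.0353
    y: enter (4,5) at t=0.3520 ← occupied
  → r_6 = 0.3520
beam 7: φ=135°, α=300°
  dir = (cos 300°, sin 300°) = (0.5000, -0.8660); from cell (4,6)
  next x-line at t=0.8800, next y-line at t=0.3926; Δt_x=2.0000, Δt_y=1.1547
    y: enter (4,5) at t=0.3926 ← occupied
  → r_7 = 0.3926

ranges = [1.6628, 1.7186, 1.9168, 2.5500, 0.6800, 0.3520, 0.3926]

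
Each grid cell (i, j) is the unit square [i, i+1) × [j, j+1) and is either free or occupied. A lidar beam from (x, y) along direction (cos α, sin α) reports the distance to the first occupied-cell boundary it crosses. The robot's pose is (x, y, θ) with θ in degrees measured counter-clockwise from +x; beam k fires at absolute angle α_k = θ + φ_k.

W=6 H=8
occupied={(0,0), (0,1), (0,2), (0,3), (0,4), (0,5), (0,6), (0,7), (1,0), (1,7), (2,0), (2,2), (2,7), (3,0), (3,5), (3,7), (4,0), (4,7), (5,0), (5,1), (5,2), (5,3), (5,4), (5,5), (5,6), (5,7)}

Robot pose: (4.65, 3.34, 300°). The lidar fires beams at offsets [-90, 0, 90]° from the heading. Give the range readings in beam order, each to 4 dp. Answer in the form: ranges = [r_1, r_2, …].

ranges = [1.9053, 0.7000, 0.4041]

beam 1: φ=-90°, α=210°
  d=(-0.8660,-0.5000)  start (4,3)  tX=0.7506 tY=0.6800  stride 1/|dx|=1.1547 1/|dy|=2.0000
    cross y-line → (4,2), t=0.6800
    cross x-line → (3,2), t=0.7506
    cross x-line → (2,2), t=1.9053 (wall)
  → r_1 = 1.9053
beam 2: φ=0°, α=300°
  d=(0.5000,-0.8660)  start (4,3)  tX=0.7000 tY=0.3926  stride 1/|dx|=2.0000 1/|dy|=1.1547
    cross y-line → (4,2), t=0.3926
    cross x-line → (5,2), t=0.7000 (wall)
  → r_2 = 0.7000
beam 3: φ=90°, α=30°
  d=(0.8660,0.5000)  start (4,3)  tX=0.4041 tY=1.3200  stride 1/|dx|=1.1547 1/|dy|=2.0000
    cross x-line → (5,3), t=0.4041 (wall)
  → r_3 = 0.4041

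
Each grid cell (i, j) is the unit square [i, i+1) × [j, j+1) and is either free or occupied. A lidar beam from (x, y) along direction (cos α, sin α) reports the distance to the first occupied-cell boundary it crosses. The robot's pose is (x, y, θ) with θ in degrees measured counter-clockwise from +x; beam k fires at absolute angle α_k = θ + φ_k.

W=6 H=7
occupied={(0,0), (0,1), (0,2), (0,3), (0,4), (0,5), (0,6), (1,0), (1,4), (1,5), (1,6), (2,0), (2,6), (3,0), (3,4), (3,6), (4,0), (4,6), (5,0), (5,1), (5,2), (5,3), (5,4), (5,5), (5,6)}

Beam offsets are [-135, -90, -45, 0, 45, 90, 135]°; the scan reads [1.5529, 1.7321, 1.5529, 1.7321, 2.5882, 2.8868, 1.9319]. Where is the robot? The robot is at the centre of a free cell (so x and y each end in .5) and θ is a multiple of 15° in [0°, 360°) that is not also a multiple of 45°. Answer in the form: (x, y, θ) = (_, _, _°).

(x, y, θ) = (2.5, 2.5, 300°)

Enumerate (i+0.5, j+0.5, θ) over the 17 free cells and 16 admissible headings. For each, cast all 7 beams and compare to the given ranges.
  (4.5, 4.5, 75°): beam 1 = 1.0000 ≠ 1.5529 ✗
  (3.5, 1.5, 330°): beam 1 = 1.9319 ≠ 1.5529 ✗
  (2.5, 3.5, 150°): beam 1 = 2.5882 ≠ 1.5529 ✗
  …
  (2.5, 2.5, 300°): r_1=1.5529, r_2=1.7321, r_3=1.5529, r_4=1.7321, r_5=2.5882, r_6=2.8868, r_7=1.9319 — all match ✓
Only this pose fits every beam.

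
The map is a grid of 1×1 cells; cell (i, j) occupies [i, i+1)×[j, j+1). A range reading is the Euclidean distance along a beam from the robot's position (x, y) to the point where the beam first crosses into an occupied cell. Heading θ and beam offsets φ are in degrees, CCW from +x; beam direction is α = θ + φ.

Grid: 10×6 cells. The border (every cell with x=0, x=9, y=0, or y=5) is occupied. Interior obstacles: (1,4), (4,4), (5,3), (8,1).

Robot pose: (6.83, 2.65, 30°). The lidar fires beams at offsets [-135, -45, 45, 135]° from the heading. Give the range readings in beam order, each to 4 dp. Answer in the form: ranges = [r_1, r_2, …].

beam 1: φ=-135°, α=255°
  d=(-0.2588,-0.9659)  start (6,2)  tX=3.2069 tY=0.6729  stride 1/|dx|=3.8637 1/|dy|=1.0353
    cross y-line → (6,1), t=0.6729
    cross y-line → (6,0), t=1.7082 (wall)
  → r_1 = 1.7082
beam 2: φ=-45°, α=345°
  d=(0.9659,-0.2588)  start (6,2)  tX=0.1760 tY=2.5114  stride 1/|dx|=1.0353 1/|dy|=3.8637
    cross x-line → (7,2), t=0.1760
    cross x-line → (8,2), t=1.2113
    cross x-line → (9,2), t=2.2465 (wall)
  → r_2 = 2.2465
beam 3: φ=45°, α=75°
  d=(0.2588,0.9659)  start (6,2)  tX=0.6568 tY=0.3623  stride 1/|dx|=3.8637 1/|dy|=1.0353
    cross y-line → (6,3), t=0.3623
    cross x-line → (7,3), t=0.6568
    cross y-line → (7,4), t=1.3976
    cross y-line → (7,5), t=2.4329 (wall)
  → r_3 = 2.4329
beam 4: φ=135°, α=165°
  d=(-0.9659,0.2588)  start (6,2)  tX=0.8593 tY=1.3523  stride 1/|dx|=1.0353 1/|dy|=3.8637
    cross x-line → (5,2), t=0.8593
    cross y-line → (5,3), t=1.3523 (wall)
  → r_4 = 1.3523

ranges = [1.7082, 2.2465, 2.4329, 1.3523]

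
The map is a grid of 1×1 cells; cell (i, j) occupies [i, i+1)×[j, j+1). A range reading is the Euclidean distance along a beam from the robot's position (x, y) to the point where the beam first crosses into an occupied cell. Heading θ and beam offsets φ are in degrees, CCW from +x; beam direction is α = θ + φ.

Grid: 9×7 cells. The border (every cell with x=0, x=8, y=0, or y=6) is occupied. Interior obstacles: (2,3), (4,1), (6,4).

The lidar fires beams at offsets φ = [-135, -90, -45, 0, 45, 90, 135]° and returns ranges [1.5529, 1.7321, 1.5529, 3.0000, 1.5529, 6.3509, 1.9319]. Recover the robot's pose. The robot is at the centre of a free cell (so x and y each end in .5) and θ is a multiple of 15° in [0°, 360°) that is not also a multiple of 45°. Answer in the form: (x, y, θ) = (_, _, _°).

Candidates: 32 free-cell centres × 16 headings = 512 poses. Raycast each; keep the one whose scan matches to 4 dp.
  (7.5, 5.5, 60°): beam 1 = 1.9319 ≠ 1.5529 ✗
  (1.5, 3.5, 120°): beam 1 = 0.5176 ≠ 1.5529 ✗
  (4.5, 3.5, 195°): beam 1 = 2.8868 ≠ 1.5529 ✗
  …
  (6.5, 2.5, 60°): r_1=1.5529, r_2=1.7321, r_3=1.5529, r_4=3.0000, r_5=1.5529, r_6=6.3509, r_7=1.9319 — all match ✓
Only this pose fits every beam.

(x, y, θ) = (6.5, 2.5, 60°)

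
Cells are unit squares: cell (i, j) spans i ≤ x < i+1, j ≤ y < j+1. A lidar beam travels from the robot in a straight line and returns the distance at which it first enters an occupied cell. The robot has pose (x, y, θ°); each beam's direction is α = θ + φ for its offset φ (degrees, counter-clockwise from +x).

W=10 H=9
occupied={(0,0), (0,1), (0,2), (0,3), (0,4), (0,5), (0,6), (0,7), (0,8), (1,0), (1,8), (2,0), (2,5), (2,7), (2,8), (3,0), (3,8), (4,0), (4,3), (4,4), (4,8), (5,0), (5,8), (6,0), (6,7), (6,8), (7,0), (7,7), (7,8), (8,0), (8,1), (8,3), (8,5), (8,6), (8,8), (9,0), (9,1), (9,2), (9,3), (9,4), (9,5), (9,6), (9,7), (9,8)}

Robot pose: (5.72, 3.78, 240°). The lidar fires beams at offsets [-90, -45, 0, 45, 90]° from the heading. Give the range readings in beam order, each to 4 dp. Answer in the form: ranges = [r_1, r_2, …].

ranges = [0.8314, 0.7454, 3.2101, 2.8781, 3.5600]

beam 1: φ=-90°, α=150°
  dir = (cos 150°, sin 150°) = (-0.8660, 0.5000); from cell (5,3)
  next x-line at t=0.8314, next y-line at t=0.4400; Δt_x=1.1547, Δt_y=2.0000
    y: enter (5,4) at t=0.4400
    x: enter (4,4) at t=0.8314 ← occupied
  → r_1 = 0.8314
beam 2: φ=-45°, α=195°
  dir = (cos 195°, sin 195°) = (-0.9659, -0.2588); from cell (5,3)
  next x-line at t=0.7454, next y-line at t=3.0137; Δt_x=1.0353, Δt_y=3.8637
    x: enter (4,3) at t=0.7454 ← occupied
  → r_2 = 0.7454
beam 3: φ=0°, α=240°
  dir = (cos 240°, sin 240°) = (-0.5000, -0.8660); from cell (5,3)
  next x-line at t=1.4400, next y-line at t=0.9007; Δt_x=2.0000, Δt_y=1.1547
    y: enter (5,2) at t=0.9007
    x: enter (4,2) at t=1.4400
    y: enter (4,1) at t=2.0554
    y: enter (4,0) at t=3.2101 ← occupied
  → r_3 = 3.2101
beam 4: φ=45°, α=285°
  dir = (cos 285°, sin 285°) = (0.2588, -0.9659); from cell (5,3)
  next x-line at t=1.0818, next y-line at t=0.8075; Δt_x=3.8637, Δt_y=1.0353
    y: enter (5,2) at t=0.8075
    x: enter (6,2) at t=1.0818
    y: enter (6,1) at t=1.8428
    y: enter (6,0) at t=2.8781 ← occupied
  → r_4 = 2.8781
beam 5: φ=90°, α=330°
  dir = (cos 330°, sin 330°) = (0.8660, -0.5000); from cell (5,3)
  next x-line at t=0.3233, next y-line at t=1.5600; Δt_x=1.1547, Δt_y=2.0000
    x: enter (6,3) at t=0.3233
    x: enter (7,3) at t=1.4780
    y: enter (7,2) at t=1.5600
    x: enter (8,2) at t=2.6327
    y: enter (8,1) at t=3.5600 ← occupied
  → r_5 = 3.5600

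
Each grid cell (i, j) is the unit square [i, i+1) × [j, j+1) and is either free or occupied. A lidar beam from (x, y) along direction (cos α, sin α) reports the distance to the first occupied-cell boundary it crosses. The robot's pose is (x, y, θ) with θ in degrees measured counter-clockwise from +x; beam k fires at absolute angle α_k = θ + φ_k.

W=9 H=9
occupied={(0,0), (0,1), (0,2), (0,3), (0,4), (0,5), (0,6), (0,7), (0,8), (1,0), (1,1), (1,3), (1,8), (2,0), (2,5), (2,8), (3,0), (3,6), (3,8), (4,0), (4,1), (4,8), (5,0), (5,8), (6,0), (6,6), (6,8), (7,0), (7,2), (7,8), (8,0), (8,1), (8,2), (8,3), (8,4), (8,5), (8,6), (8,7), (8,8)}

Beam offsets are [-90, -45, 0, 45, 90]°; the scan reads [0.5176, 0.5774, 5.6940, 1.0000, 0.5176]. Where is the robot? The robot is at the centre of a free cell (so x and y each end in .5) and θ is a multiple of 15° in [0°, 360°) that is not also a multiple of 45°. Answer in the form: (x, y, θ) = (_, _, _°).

(x, y, θ) = (7.5, 6.5, 255°)

Enumerate (i+0.5, j+0.5, θ) over the 42 free cells and 16 admissible headings. For each, cast all 5 beams and compare to the given ranges.
  (1.5, 4.5, 75°): beam 1 = 5.7956 ≠ 0.5176 ✗
  (1.5, 5.5, 15°): beam 1 = 1.5529 ≠ 0.5176 ✗
  (1.5, 4.5, 60°): beam 1 = 7.0000 ≠ 0.5176 ✗
  (5.5, 1.5, 60°): beam 1 = 1.0000 ≠ 0.5176 ✗
  …
  (7.5, 6.5, 255°): r_1=0.5176, r_2=0.5774, r_3=5.6940, r_4=1.0000, r_5=0.5176 — all match ✓
No second candidate reproduces the full scan.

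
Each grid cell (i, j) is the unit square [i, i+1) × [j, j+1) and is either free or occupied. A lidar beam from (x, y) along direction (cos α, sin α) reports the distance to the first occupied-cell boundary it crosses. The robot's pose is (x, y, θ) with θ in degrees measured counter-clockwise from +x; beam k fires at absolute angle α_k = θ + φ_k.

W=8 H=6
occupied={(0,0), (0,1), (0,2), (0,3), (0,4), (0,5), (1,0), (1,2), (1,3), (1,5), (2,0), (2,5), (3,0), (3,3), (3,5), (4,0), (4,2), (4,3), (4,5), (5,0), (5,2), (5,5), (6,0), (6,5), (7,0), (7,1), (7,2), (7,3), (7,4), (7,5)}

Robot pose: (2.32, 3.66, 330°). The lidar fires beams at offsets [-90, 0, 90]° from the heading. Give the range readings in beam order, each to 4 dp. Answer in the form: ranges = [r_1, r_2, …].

beam 1: φ=-90°, α=240°
  d=(-0.5000,-0.8660)  start (2,3)  tX=0.6400 tY=0.7621  stride 1/|dx|=2.0000 1/|dy|=1.1547
    cross x-line → (1,3), t=0.6400 (wall)
  → r_1 = 0.6400
beam 2: φ=0°, α=330°
  d=(0.8660,-0.5000)  start (2,3)  tX=0.7852 tY=1.3200  stride 1/|dx|=1.1547 1/|dy|=2.0000
    cross x-line → (3,3), t=0.7852 (wall)
  → r_2 = 0.7852
beam 3: φ=90°, α=60°
  d=(0.5000,0.8660)  start (2,3)  tX=1.3600 tY=0.3926  stride 1/|dx|=2.0000 1/|dy|=1.1547
    cross y-line → (2,4), t=0.3926
    cross x-line → (3,4), t=1.3600
    cross y-line → (3,5), t=1.5473 (wall)
  → r_3 = 1.5473

ranges = [0.6400, 0.7852, 1.5473]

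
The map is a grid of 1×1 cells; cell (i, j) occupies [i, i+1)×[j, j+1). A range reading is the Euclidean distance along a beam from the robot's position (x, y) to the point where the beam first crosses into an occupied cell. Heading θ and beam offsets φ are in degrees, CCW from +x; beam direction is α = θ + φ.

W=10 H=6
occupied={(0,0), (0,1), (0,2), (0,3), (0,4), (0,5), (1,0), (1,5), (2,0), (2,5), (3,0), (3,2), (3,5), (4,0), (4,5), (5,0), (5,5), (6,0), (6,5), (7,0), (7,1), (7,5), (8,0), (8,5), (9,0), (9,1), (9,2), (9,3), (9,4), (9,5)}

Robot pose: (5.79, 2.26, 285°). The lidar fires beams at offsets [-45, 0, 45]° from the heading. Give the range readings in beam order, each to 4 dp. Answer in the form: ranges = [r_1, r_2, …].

ranges = [1.4549, 1.3044, 1.3972]

beam 1: φ=-45°, α=240°
  cosα=-0.5000 sinα=-0.8660 | (5,2) | tMaxX 1.5800 tMaxY 0.3002 | tΔX 2.0000 tΔY 1.1547
    t=0.3002 [y] (5,1)
    t=1.4549 [y] (5,0) — stop
  → r_1 = 1.4549
beam 2: φ=0°, α=285°
  cosα=0.2588 sinα=-0.9659 | (5,2) | tMaxX 0.8114 tMaxY 0.2692 | tΔX 3.8637 tΔY 1.0353
    t=0.2692 [y] (5,1)
    t=0.8114 [x] (6,1)
    t=1.3044 [y] (6,0) — stop
  → r_2 = 1.3044
beam 3: φ=45°, α=330°
  cosα=0.8660 sinα=-0.5000 | (5,2) | tMaxX 0.2425 tMaxY 0.5200 | tΔX 1.1547 tΔY 2.0000
    t=0.2425 [x] (6,2)
    t=0.5200 [y] (6,1)
    t=1.3972 [x] (7,1) — stop
  → r_3 = 1.3972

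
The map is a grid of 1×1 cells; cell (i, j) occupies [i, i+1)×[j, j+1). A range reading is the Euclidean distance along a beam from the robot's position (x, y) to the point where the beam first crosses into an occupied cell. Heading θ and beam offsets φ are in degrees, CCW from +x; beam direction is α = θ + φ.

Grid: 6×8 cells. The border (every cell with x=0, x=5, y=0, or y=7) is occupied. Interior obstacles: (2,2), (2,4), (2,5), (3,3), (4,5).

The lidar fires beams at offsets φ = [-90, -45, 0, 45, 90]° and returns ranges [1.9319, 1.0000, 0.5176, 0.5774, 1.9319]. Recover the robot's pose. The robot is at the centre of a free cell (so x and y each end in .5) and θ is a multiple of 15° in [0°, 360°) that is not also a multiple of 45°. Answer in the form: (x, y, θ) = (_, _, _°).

Candidates: 19 free-cell centres × 16 headings = 304 poses. Raycast each; keep the one whose scan matches to 4 dp.
  (1.5, 6.5, 75°): beam 1 = 2.5882 ≠ 1.9319 ✗
  (3.5, 2.5, 330°): beam 1 = 1.7321 ≠ 1.9319 ✗
  (1.5, 2.5, 210°): beam 1 = 1.0000 ≠ 1.9319 ✗
  (4.5, 3.5, 105°): beam 1 = 0.5176 ≠ 1.9319 ✗
  (4.5, 1.5, 75°): beam 1 = 0.5176 ≠ 1.9319 ✗
  …
  (1.5, 3.5, 165°): r_1=1.9319, r_2=1.0000, r_3=0.5176, r_4=0.5774, r_5=1.9319 — all match ✓
Only this pose fits every beam.

(x, y, θ) = (1.5, 3.5, 165°)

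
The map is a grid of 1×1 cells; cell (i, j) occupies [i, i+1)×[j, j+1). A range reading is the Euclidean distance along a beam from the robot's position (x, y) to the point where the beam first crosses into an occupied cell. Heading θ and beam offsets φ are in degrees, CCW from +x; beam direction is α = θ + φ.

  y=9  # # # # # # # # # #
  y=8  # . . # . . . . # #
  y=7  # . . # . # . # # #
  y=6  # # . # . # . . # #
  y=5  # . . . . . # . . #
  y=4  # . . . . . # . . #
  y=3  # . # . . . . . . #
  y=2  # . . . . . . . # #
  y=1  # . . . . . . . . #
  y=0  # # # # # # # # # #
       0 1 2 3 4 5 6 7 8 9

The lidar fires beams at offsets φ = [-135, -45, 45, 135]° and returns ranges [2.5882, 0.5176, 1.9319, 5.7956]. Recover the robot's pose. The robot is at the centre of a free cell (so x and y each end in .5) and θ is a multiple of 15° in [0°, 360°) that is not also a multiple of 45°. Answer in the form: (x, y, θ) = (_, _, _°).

(x, y, θ) = (3.5, 1.5, 300°)

The pose lattice has 50·16 = 800 candidates. Test each by forward raycasting.
  (8.5, 4.5, 255°): beam 1 = 2.8868 ≠ 2.5882 ✗
  (1.5, 8.5, 60°): beam 1 = 1.5529 ≠ 2.5882 ✗
  (1.5, 3.5, 285°): beam 1 = 0.5774 ≠ 2.5882 ✗
  (6.5, 7.5, 30°): beam 1 = 1.5529 ≠ 2.5882 ✗
  (4.5, 4.5, 60°): beam 1 = 3.6235 ≠ 2.5882 ✗
  …
  (3.5, 1.5, 300°): r_1=2.5882, r_2=0.5176, r_3=1.9319, r_4=5.7956 — all match ✓
No second candidate reproduces the full scan.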